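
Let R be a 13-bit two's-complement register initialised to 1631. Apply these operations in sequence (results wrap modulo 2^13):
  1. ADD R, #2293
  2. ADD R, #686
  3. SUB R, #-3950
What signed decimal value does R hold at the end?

368

Start: R = 1631 = 0011001011111.
R = 1631 + 2293 = 3924 = 0111101010100
R = 3924 + 686 = 4610; wraps to -3582 = 1001000000010
R = -3582 − (-3950) = 368 = 0000101110000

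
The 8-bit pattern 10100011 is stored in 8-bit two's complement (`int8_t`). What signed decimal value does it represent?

-93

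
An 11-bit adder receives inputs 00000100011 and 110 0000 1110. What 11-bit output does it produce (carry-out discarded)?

11000110001

  00000100011
+ 11000001110
= 11000110001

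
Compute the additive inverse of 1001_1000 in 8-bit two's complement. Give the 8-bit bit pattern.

01101000

Invert: 01100111. Add 1: 01101000.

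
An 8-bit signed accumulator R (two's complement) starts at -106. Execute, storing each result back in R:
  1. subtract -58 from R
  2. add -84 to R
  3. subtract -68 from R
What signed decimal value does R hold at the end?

-64

Start: R = -106 = 10010110.
R = -106 − (-58) = -48 = 11010000
R = -48 + (-84) = -132; wraps to 124 = 01111100
R = 124 − (-68) = 192; wraps to -64 = 11000000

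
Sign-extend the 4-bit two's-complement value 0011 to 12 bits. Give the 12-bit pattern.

MSB of 0011 is 0; replicate it into the new high bits.
00000000|0011 → 000000000011 (still 3).

000000000011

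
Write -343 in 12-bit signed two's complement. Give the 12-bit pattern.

111010101001

|-343| = 343 = 000101010111 in 12 bits.
Invert the bits: 111010101000. Add 1: 111010101001.
Check: 111010101001 reads as 3753 − 4096 = -343.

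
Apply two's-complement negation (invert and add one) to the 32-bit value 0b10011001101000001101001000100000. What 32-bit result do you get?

01100110010111110010110111100000

Invert: 01100110010111110010110111011111. Add 1: 01100110010111110010110111100000.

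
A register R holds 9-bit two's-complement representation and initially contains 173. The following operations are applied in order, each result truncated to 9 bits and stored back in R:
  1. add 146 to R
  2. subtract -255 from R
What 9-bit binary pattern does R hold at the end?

Start: R = 173 = 010101101.
R = 173 + 146 = 319; wraps to -193 = 100111111
R = -193 − (-255) = 62 = 000111110

000111110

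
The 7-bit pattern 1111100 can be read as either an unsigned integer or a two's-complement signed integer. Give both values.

Unsigned: 1111100 = 124.
Signed: MSB=1 → 124 − 128 = -4.

unsigned = 124, signed = -4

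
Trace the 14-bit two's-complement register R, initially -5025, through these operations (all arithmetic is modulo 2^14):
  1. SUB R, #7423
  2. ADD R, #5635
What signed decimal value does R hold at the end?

-6813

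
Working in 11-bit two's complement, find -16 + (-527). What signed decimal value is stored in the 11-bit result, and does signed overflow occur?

-16 → 11111110000
-527 → 10111110001
  11111110000
+ 10111110001
= 10111100001  (discard carry-out 1)
Result 10111100001: MSB = 1 → 1505 − 2048 = -543.
Both addends are negative and so is the stored result: no signed overflow.

-543; no overflow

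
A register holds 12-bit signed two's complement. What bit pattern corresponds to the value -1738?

|-1738| = 1738 = 011011001010 in 12 bits.
Invert the bits: 100100110101. Add 1: 100100110110.

100100110110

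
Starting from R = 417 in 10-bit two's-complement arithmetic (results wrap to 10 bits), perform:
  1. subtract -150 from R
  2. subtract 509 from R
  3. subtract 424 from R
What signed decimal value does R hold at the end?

-366

Start: R = 417 = 0110100001.
R = 417 − (-150) = 567; wraps to -457 = 1000110111
R = -457 − 509 = -966; wraps to 58 = 0000111010
R = 58 − 424 = -366 = 1010010010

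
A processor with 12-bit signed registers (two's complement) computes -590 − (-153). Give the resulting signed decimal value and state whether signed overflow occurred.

-590 → 110110110010
-153 → 111101100111
Subtract via negate-and-add: invert 111101100111 + 1 = 000010011001 (i.e. 153).
  110110110010
+ 000010011001
= 111001001011
Result 111001001011: MSB = 1 → 3659 − 4096 = -437.
Addends (after negating the subtrahend) have opposite signs, so signed overflow cannot occur.

-437; no overflow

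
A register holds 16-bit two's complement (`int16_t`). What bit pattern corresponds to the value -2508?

|-2508| = 2508 = 0000100111001100 in 16 bits.
Invert the bits: 1111011000110011. Add 1: 1111011000110100.

1111011000110100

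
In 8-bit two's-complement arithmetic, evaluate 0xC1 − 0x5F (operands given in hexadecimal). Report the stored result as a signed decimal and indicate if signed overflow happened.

0xC1 = 11000001 = -63 (signed)
0x5F = 01011111 = 95 (signed)
Subtract via negate-and-add: invert 01011111 + 1 = 10100001 (i.e. -95).
  11000001
+ 10100001
= 01100010  (discard carry-out 1)
Result 01100010: MSB = 0 → value 98.
Both addends (after negating the subtrahend) are negative but the stored result is non-negative: signed overflow. The true value -63 − 95 = -158 lies outside [-128, 127].

98; overflow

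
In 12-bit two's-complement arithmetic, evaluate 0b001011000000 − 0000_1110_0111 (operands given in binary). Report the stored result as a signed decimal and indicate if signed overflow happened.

0b001011000000 → 001011000000 = 704 (signed)
0000_1110_0111 → 000011100111 = 231 (signed)
Subtract via negate-and-add: invert 000011100111 + 1 = 111100011001 (i.e. -231).
  001011000000
+ 111100011001
= 000111011001  (discard carry-out 1)
Result 000111011001: MSB = 0 → value 473.
Addends (after negating the subtrahend) have opposite signs, so signed overflow cannot occur.

473; no overflow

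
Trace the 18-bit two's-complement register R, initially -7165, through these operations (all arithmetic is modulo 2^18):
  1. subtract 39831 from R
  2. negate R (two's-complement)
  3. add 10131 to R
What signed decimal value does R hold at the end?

57127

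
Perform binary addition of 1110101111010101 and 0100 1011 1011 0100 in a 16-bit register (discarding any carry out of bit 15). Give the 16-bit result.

0011011110001001

  1110101111010101
+ 0100101110110100
= 0011011110001001  (discard carry-out 1)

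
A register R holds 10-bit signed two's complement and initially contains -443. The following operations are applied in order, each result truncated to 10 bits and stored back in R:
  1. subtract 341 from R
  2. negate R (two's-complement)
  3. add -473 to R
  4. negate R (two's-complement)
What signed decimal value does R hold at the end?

-311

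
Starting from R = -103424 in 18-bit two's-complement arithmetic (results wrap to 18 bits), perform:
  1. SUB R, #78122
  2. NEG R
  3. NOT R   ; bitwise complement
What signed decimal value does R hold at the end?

80597

Start: R = -103424 = 100110110000000000.
R = -103424 − 78122 = -181546; wraps to 80598 = 010011101011010110
R = −(80598) = -80598 = 101100010100101010
R = NOT 101100010100101010 = 010011101011010101 = 80597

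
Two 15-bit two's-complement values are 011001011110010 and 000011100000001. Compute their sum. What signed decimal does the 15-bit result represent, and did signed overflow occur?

011001011110010 = 13042 (signed)
000011100000001 = 1793 (signed)
  011001011110010
+ 000011100000001
= 011100111110011
Result 011100111110011: MSB = 0 → value 14835.
Both addends are non-negative and so is the stored result: no signed overflow.

14835; no overflow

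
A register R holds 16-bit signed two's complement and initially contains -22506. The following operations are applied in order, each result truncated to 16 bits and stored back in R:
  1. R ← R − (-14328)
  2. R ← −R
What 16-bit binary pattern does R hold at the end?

0001111111110010

Start: R = -22506 = 1010100000010110.
R = -22506 − (-14328) = -8178 = 1110000000001110
R = −(-8178) = 8178 = 0001111111110010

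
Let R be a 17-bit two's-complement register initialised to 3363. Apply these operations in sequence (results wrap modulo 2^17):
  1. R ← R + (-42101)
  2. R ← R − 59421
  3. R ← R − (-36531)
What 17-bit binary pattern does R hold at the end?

10000111101000100

Start: R = 3363 = 00000110100100011.
R = 3363 + (-42101) = -38738 = 10110100010101110
R = -38738 − 59421 = -98159; wraps to 32913 = 01000000010010001
R = 32913 − (-36531) = 69444; wraps to -61628 = 10000111101000100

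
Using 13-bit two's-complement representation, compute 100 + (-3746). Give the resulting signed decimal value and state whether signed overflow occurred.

100 → 0000001100100
-3746 → 1000101011110
  0000001100100
+ 1000101011110
= 1000111000010
Result 1000111000010: MSB = 1 → 4546 − 8192 = -3646.
Addends have opposite signs, so signed overflow cannot occur.

-3646; no overflow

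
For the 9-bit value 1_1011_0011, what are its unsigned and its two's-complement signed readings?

unsigned = 435, signed = -77

Unsigned: 110110011 = 435.
Signed: MSB=1 → 435 − 512 = -77.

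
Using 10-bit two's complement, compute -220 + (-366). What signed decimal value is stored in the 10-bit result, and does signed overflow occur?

-220 → 1100100100
-366 → 1010010010
  1100100100
+ 1010010010
= 0110110110  (discard carry-out 1)
Result 0110110110: MSB = 0 → value 438.
Both addends are negative but the stored result is non-negative: signed overflow. The true value -220 + (-366) = -586 lies outside [-512, 511].

438; overflow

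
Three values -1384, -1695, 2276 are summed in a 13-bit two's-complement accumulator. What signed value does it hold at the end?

-1384 + (-1695) = -3079 (1001111111001)
-3079 + 2276 = -803 (1110011011101)

-803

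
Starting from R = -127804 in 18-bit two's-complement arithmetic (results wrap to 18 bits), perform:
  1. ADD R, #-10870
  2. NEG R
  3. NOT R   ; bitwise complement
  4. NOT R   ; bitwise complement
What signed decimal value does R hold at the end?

-123470

Start: R = -127804 = 100000110011000100.
R = -127804 + (-10870) = -138674; wraps to 123470 = 011110001001001110
R = −(123470) = -123470 = 100001110110110010
R = NOT 100001110110110010 = 011110001001001101 = 123469
R = NOT 011110001001001101 = 100001110110110010 = -123470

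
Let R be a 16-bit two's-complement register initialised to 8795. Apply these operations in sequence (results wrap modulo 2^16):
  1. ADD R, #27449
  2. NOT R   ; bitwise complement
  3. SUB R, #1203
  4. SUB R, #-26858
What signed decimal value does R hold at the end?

-10590

Start: R = 8795 = 0010001001011011.
R = 8795 + 27449 = 36244; wraps to -29292 = 1000110110010100
R = NOT 1000110110010100 = 0111001001101011 = 29291
R = 29291 − 1203 = 28088 = 0110110110111000
R = 28088 − (-26858) = 54946; wraps to -10590 = 1101011010100010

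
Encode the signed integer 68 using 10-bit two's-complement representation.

68 is non-negative, so write it directly in 10 bits: 0001000100.

0001000100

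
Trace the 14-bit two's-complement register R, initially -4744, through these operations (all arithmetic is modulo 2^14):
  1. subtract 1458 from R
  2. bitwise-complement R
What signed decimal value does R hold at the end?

6201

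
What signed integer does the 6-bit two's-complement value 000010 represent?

MSB is 0, so the value is non-negative: 000010 = 2.

2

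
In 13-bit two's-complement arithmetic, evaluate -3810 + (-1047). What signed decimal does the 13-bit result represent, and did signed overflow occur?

3335; overflow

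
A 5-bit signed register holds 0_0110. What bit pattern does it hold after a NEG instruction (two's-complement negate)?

Invert: 11001. Add 1: 11010.
Check: 00110 = 6, 11010 = -6.

11010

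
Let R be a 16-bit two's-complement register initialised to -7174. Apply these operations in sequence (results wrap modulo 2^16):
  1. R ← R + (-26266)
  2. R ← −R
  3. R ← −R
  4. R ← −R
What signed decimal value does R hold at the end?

-32096

Start: R = -7174 = 1110001111111010.
R = -7174 + (-26266) = -33440; wraps to 32096 = 0111110101100000
R = −(32096) = -32096 = 1000001010100000
R = −(-32096) = 32096 = 0111110101100000
R = −(32096) = -32096 = 1000001010100000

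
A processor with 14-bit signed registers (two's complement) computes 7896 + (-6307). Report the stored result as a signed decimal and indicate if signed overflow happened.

7896 → 01111011011000
-6307 → 10011101011101
  01111011011000
+ 10011101011101
= 00011000110101  (discard carry-out 1)
Result 00011000110101: MSB = 0 → value 1589.
Addends have opposite signs, so signed overflow cannot occur.

1589; no overflow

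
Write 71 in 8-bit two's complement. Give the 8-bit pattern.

01000111

71 is non-negative, so write it directly in 8 bits: 01000111.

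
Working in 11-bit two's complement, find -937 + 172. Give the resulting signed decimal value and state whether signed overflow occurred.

-937 → 10001010111
172 → 00010101100
  10001010111
+ 00010101100
= 10100000011
Result 10100000011: MSB = 1 → 1283 − 2048 = -765.
Addends have opposite signs, so signed overflow cannot occur.

-765; no overflow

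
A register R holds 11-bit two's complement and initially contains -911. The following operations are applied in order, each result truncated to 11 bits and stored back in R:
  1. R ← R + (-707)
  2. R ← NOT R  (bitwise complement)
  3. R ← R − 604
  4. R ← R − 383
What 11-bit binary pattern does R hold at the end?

01001110110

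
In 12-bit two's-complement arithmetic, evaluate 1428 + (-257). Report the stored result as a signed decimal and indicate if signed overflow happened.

1428 → 010110010100
-257 → 111011111111
  010110010100
+ 111011111111
= 010010010011  (discard carry-out 1)
Result 010010010011: MSB = 0 → value 1171.
Addends have opposite signs, so signed overflow cannot occur.

1171; no overflow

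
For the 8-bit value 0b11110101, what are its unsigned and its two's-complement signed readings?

unsigned = 245, signed = -11

Unsigned: 11110101 = 245.
Signed: MSB=1 → 245 − 256 = -11.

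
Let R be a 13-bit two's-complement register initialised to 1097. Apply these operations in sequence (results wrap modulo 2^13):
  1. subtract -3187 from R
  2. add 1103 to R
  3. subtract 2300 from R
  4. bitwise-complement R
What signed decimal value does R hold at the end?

-3088

Start: R = 1097 = 0010001001001.
R = 1097 − (-3187) = 4284; wraps to -3908 = 1000010111100
R = -3908 + 1103 = -2805 = 1010100001011
R = -2805 − 2300 = -5105; wraps to 3087 = 0110000001111
R = NOT 0110000001111 = 1001111110000 = -3088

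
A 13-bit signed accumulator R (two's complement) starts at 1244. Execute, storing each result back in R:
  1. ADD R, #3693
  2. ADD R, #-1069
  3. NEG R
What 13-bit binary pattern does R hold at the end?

Start: R = 1244 = 0010011011100.
R = 1244 + 3693 = 4937; wraps to -3255 = 1001101001001
R = -3255 + (-1069) = -4324; wraps to 3868 = 0111100011100
R = −(3868) = -3868 = 1000011100100

1000011100100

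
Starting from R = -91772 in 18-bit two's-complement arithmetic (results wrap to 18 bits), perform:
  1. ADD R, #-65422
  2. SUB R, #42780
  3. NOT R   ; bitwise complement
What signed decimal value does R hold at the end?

-62171

Start: R = -91772 = 101001100110000100.
R = -91772 + (-65422) = -157194; wraps to 104950 = 011001100111110110
R = 104950 − 42780 = 62170 = 001111001011011010
R = NOT 001111001011011010 = 110000110100100101 = -62171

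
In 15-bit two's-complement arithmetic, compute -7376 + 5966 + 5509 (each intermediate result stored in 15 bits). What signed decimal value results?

4099

-7376 + 5966 = -1410 (111101001111110)
-1410 + 5509 = 4099 (001000000000011)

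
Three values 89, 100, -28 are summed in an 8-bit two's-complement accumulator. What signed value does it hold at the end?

89 + 100 = 189 → wraps to -67 (10111101)
-67 + (-28) = -95 (10100001)

-95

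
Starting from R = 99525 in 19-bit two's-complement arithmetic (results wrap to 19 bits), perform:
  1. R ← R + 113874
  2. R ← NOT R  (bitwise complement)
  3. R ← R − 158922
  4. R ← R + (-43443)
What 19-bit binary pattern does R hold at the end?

0011010011111101011

Start: R = 99525 = 0011000010011000101.
R = 99525 + 113874 = 213399 = 0110100000110010111
R = NOT 0110100000110010111 = 1001011111001101000 = -213400
R = -213400 − 158922 = -372322; wraps to 151966 = 0100101000110011110
R = 151966 + (-43443) = 108523 = 0011010011111101011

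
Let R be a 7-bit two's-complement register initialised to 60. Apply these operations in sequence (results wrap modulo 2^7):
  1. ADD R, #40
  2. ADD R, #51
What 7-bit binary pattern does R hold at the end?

Start: R = 60 = 0111100.
R = 60 + 40 = 100; wraps to -28 = 1100100
R = -28 + 51 = 23 = 0010111

0010111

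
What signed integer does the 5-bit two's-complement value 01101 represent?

13

MSB is 0, so the value is non-negative: 01101 = 13.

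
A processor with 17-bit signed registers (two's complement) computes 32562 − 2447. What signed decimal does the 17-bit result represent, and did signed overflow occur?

30115; no overflow

32562 → 00111111100110010
2447 → 00000100110001111
Subtract via negate-and-add: invert 00000100110001111 + 1 = 11111011001110001 (i.e. -2447).
  00111111100110010
+ 11111011001110001
= 00111010110100011  (discard carry-out 1)
Result 00111010110100011: MSB = 0 → value 30115.
Addends (after negating the subtrahend) have opposite signs, so signed overflow cannot occur.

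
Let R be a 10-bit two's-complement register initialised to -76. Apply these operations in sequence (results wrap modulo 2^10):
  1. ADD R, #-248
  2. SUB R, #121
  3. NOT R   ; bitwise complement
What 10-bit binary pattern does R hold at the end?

0110111100

Start: R = -76 = 1110110100.
R = -76 + (-248) = -324 = 1010111100
R = -324 − 121 = -445 = 1001000011
R = NOT 1001000011 = 0110111100 = 444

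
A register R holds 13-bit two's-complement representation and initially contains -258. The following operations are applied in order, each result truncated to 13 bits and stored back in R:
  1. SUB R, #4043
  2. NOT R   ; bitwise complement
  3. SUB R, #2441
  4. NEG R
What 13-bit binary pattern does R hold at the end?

1100010111101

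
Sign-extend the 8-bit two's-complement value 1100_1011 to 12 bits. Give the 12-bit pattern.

MSB of 11001011 is 1; replicate it into the new high bits.
1111|11001011 → 111111001011 (still -53).

111111001011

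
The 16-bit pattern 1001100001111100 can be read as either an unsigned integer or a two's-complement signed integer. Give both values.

unsigned = 39036, signed = -26500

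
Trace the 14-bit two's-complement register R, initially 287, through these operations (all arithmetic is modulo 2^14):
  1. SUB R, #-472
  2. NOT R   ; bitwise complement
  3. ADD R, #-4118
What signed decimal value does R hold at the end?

-4878

Start: R = 287 = 00000100011111.
R = 287 − (-472) = 759 = 00001011110111
R = NOT 00001011110111 = 11110100001000 = -760
R = -760 + (-4118) = -4878 = 10110011110010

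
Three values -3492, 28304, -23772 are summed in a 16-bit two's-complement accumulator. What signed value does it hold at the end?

-3492 + 28304 = 24812 (0110000011101100)
24812 + (-23772) = 1040 (0000010000010000)

1040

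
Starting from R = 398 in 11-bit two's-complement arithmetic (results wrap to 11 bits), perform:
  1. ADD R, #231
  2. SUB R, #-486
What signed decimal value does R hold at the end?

-933

Start: R = 398 = 00110001110.
R = 398 + 231 = 629 = 01001110101
R = 629 − (-486) = 1115; wraps to -933 = 10001011011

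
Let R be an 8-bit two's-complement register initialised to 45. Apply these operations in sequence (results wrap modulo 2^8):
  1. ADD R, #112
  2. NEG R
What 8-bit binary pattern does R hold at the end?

01100011

Start: R = 45 = 00101101.
R = 45 + 112 = 157; wraps to -99 = 10011101
R = −(-99) = 99 = 01100011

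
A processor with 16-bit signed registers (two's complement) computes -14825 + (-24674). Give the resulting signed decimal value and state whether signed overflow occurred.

26037; overflow

-14825 → 1100011000010111
-24674 → 1001111110011110
  1100011000010111
+ 1001111110011110
= 0110010110110101  (discard carry-out 1)
Result 0110010110110101: MSB = 0 → value 26037.
Both addends are negative but the stored result is non-negative: signed overflow. The true value -14825 + (-24674) = -39499 lies outside [-32768, 32767].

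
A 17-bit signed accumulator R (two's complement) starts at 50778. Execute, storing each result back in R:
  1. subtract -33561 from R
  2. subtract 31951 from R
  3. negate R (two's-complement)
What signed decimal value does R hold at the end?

-52388

Start: R = 50778 = 01100011001011010.
R = 50778 − (-33561) = 84339; wraps to -46733 = 10100100101110011
R = -46733 − 31951 = -78684; wraps to 52388 = 01100110010100100
R = −(52388) = -52388 = 10011001101011100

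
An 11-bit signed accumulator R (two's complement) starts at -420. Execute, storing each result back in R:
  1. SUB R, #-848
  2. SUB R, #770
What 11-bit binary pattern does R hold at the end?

11010101010

Start: R = -420 = 11001011100.
R = -420 − (-848) = 428 = 00110101100
R = 428 − 770 = -342 = 11010101010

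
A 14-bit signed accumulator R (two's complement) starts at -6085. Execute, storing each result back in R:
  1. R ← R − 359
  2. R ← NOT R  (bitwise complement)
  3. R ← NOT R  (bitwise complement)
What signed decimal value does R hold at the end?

Start: R = -6085 = 10100000111011.
R = -6085 − 359 = -6444 = 10011011010100
R = NOT 10011011010100 = 01100100101011 = 6443
R = NOT 01100100101011 = 10011011010100 = -6444

-6444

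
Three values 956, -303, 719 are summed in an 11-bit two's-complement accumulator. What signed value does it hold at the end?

956 + (-303) = 653 (01010001101)
653 + 719 = 1372 → wraps to -676 (10101011100)

-676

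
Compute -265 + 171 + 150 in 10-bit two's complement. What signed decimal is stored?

-265 + 171 = -94 (1110100010)
-94 + 150 = 56 (0000111000)

56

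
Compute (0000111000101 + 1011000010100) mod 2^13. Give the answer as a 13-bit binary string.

1011111011001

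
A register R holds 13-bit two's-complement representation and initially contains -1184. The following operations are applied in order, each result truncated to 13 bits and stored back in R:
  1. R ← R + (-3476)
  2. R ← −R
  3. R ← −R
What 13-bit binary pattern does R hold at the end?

Start: R = -1184 = 1101101100000.
R = -1184 + (-3476) = -4660; wraps to 3532 = 0110111001100
R = −(3532) = -3532 = 1001000110100
R = −(-3532) = 3532 = 0110111001100

0110111001100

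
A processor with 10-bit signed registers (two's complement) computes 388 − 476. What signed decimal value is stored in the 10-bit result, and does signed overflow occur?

-88; no overflow

388 → 0110000100
476 → 0111011100
Subtract via negate-and-add: invert 0111011100 + 1 = 1000100100 (i.e. -476).
  0110000100
+ 1000100100
= 1110101000
Result 1110101000: MSB = 1 → 936 − 1024 = -88.
Addends (after negating the subtrahend) have opposite signs, so signed overflow cannot occur.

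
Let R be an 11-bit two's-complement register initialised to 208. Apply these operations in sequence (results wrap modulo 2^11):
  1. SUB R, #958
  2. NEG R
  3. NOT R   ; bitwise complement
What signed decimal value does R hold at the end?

Start: R = 208 = 00011010000.
R = 208 − 958 = -750 = 10100010010
R = −(-750) = 750 = 01011101110
R = NOT 01011101110 = 10100010001 = -751

-751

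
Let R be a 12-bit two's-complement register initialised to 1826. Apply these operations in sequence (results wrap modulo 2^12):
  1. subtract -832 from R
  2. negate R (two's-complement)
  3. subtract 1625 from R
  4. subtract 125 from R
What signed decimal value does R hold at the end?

Start: R = 1826 = 011100100010.
R = 1826 − (-832) = 2658; wraps to -1438 = 101001100010
R = −(-1438) = 1438 = 010110011110
R = 1438 − 1625 = -187 = 111101000101
R = -187 − 125 = -312 = 111011001000

-312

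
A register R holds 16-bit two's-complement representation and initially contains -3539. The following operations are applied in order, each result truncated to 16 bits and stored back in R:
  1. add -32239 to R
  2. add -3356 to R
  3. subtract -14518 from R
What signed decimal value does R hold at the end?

-24616

Start: R = -3539 = 1111001000101101.
R = -3539 + (-32239) = -35778; wraps to 29758 = 0111010000111110
R = 29758 + (-3356) = 26402 = 0110011100100010
R = 26402 − (-14518) = 40920; wraps to -24616 = 1001111111011000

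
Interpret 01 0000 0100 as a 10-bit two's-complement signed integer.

260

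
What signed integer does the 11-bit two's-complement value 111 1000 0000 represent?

MSB is 1, so the value is negative.
Unsigned reading: 1920. Subtract 2^11 = 2048: 1920 − 2048 = -128.

-128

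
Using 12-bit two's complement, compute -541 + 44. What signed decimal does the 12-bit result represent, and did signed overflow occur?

-497; no overflow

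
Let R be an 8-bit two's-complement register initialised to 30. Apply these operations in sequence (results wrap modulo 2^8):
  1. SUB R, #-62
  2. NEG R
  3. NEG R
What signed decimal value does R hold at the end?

92

Start: R = 30 = 00011110.
R = 30 − (-62) = 92 = 01011100
R = −(92) = -92 = 10100100
R = −(-92) = 92 = 01011100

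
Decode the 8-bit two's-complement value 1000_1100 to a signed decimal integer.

MSB is 1, so the value is negative.
Unsigned reading: 140. Subtract 2^8 = 256: 140 − 256 = -116.

-116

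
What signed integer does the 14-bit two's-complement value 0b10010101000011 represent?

MSB is 1, so the value is negative.
Invert: 01101010111100. Add 1: 01101010111101 = 6845. So the value is −6845.

-6845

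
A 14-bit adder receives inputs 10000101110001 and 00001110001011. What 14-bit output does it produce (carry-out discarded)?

10010011111100

  10000101110001
+ 00001110001011
= 10010011111100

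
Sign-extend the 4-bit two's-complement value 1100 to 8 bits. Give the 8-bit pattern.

11111100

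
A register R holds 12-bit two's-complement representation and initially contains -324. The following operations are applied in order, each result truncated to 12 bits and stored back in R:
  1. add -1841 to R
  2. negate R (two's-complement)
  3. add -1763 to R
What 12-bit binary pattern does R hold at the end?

000110010010

Start: R = -324 = 111010111100.
R = -324 + (-1841) = -2165; wraps to 1931 = 011110001011
R = −(1931) = -1931 = 100001110101
R = -1931 + (-1763) = -3694; wraps to 402 = 000110010010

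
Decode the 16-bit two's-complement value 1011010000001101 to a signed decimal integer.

-19443

MSB is 1, so the value is negative.
Unsigned reading: 46093. Subtract 2^16 = 65536: 46093 − 65536 = -19443.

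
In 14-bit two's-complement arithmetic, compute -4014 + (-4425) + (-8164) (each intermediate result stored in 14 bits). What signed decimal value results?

-219

-4014 + (-4425) = -8439 → wraps to 7945 (01111100001001)
7945 + (-8164) = -219 (11111100100101)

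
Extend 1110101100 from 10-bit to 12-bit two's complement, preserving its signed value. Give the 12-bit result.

MSB of 1110101100 is 1; replicate it into the new high bits.
11|1110101100 → 111110101100 (still -84).

111110101100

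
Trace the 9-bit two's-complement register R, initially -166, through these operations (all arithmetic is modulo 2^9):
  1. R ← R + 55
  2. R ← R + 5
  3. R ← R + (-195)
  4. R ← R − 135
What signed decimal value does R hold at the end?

76

Start: R = -166 = 101011010.
R = -166 + 55 = -111 = 110010001
R = -111 + 5 = -106 = 110010110
R = -106 + (-195) = -301; wraps to 211 = 011010011
R = 211 − 135 = 76 = 001001100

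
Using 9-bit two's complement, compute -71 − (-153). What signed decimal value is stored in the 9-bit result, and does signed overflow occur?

82; no overflow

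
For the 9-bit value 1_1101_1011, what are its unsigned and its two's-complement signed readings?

unsigned = 475, signed = -37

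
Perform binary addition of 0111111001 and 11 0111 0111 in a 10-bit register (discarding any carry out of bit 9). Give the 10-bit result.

0101110000

  0111111001
+ 1101110111
= 0101110000  (discard carry-out 1)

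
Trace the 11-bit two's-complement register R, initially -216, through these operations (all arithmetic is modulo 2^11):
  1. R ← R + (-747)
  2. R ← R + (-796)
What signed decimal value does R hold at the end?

Start: R = -216 = 11100101000.
R = -216 + (-747) = -963 = 10000111101
R = -963 + (-796) = -1759; wraps to 289 = 00100100001

289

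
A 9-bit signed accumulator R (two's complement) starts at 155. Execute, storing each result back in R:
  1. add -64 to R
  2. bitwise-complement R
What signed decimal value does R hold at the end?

-92

Start: R = 155 = 010011011.
R = 155 + (-64) = 91 = 001011011
R = NOT 001011011 = 110100100 = -92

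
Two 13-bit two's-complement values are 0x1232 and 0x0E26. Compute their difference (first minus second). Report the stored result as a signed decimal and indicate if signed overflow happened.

0x1232 = 1001000110010 = -3534 (signed)
0x0E26 = 0111000100110 = 3622 (signed)
Subtract via negate-and-add: invert 0111000100110 + 1 = 1000111011010 (i.e. -3622).
  1001000110010
+ 1000111011010
= 0010000001100  (discard carry-out 1)
Result 0010000001100: MSB = 0 → value 1036.
Both addends (after negating the subtrahend) are negative but the stored result is non-negative: signed overflow. The true value -3534 − 3622 = -7156 lies outside [-4096, 4095].

1036; overflow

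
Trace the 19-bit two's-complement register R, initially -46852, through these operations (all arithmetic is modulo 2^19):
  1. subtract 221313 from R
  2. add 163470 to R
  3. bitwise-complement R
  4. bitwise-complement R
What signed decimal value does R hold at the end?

Start: R = -46852 = 1110100100011111100.
R = -46852 − 221313 = -268165; wraps to 256123 = 0111110100001111011
R = 256123 + 163470 = 419593; wraps to -104695 = 1100110011100001001
R = NOT 1100110011100001001 = 0011001100011110110 = 104694
R = NOT 0011001100011110110 = 1100110011100001001 = -104695

-104695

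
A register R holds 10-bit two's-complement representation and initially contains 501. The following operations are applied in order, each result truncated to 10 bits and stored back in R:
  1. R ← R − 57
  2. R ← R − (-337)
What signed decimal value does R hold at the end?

-243

Start: R = 501 = 0111110101.
R = 501 − 57 = 444 = 0110111100
R = 444 − (-337) = 781; wraps to -243 = 1100001101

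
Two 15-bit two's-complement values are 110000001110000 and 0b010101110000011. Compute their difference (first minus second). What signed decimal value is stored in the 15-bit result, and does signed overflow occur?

13549; overflow

110000001110000 = -8080 (signed)
0b010101110000011 → 010101110000011 = 11139 (signed)
Subtract via negate-and-add: invert 010101110000011 + 1 = 101010001111101 (i.e. -11139).
  110000001110000
+ 101010001111101
= 011010011101101  (discard carry-out 1)
Result 011010011101101: MSB = 0 → value 13549.
Both addends (after negating the subtrahend) are negative but the stored result is non-negative: signed overflow. The true value -8080 − 11139 = -19219 lies outside [-16384, 16383].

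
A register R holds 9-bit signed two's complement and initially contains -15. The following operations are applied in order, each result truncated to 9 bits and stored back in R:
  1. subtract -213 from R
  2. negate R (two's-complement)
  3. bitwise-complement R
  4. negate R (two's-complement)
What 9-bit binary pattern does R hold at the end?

100111011

Start: R = -15 = 111110001.
R = -15 − (-213) = 198 = 011000110
R = −(198) = -198 = 100111010
R = NOT 100111010 = 011000101 = 197
R = −(197) = -197 = 100111011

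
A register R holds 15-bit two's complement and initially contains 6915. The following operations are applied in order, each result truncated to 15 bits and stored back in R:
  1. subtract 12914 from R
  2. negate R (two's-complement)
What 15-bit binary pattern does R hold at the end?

Start: R = 6915 = 001101100000011.
R = 6915 − 12914 = -5999 = 110100010010001
R = −(-5999) = 5999 = 001011101101111

001011101101111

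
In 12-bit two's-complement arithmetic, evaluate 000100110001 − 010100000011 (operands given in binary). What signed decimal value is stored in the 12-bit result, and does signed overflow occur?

-978; no overflow

000100110001 = 305 (signed)
010100000011 = 1283 (signed)
Subtract via negate-and-add: invert 010100000011 + 1 = 101011111101 (i.e. -1283).
  000100110001
+ 101011111101
= 110000101110
Result 110000101110: MSB = 1 → 3118 − 4096 = -978.
Addends (after negating the subtrahend) have opposite signs, so signed overflow cannot occur.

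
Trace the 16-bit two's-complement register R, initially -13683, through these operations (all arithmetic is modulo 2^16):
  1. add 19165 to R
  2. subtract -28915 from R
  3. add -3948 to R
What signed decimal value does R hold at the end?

30449

Start: R = -13683 = 1100101010001101.
R = -13683 + 19165 = 5482 = 0001010101101010
R = 5482 − (-28915) = 34397; wraps to -31139 = 1000011001011101
R = -31139 + (-3948) = -35087; wraps to 30449 = 0111011011110001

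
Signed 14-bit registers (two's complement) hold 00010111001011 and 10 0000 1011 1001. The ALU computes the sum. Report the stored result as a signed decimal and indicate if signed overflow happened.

-6524; no overflow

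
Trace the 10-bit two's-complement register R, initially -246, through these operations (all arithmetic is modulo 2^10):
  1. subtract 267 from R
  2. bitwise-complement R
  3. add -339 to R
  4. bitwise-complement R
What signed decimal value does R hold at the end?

Start: R = -246 = 1100001010.
R = -246 − 267 = -513; wraps to 511 = 0111111111
R = NOT 0111111111 = 1000000000 = -512
R = -512 + (-339) = -851; wraps to 173 = 0010101101
R = NOT 0010101101 = 1101010010 = -174

-174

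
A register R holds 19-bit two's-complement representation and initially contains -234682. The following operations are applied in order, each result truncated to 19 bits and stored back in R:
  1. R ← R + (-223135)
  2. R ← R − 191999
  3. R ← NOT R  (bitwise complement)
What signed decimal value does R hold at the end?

125527

Start: R = -234682 = 1000110101101000110.
R = -234682 + (-223135) = -457817; wraps to 66471 = 0010000001110100111
R = 66471 − 191999 = -125528 = 1100001010110101000
R = NOT 1100001010110101000 = 0011110101001010111 = 125527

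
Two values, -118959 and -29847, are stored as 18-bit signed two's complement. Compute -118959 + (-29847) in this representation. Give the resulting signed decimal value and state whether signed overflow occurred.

113338; overflow

-118959 → 100010111101010001
-29847 → 111000101101101001
  100010111101010001
+ 111000101101101001
= 011011101010111010  (discard carry-out 1)
Result 011011101010111010: MSB = 0 → value 113338.
Both addends are negative but the stored result is non-negative: signed overflow. The true value -118959 + (-29847) = -148806 lies outside [-131072, 131071].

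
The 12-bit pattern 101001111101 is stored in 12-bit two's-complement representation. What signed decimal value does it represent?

-1411

MSB is 1, so the value is negative.
Invert: 010110000010. Add 1: 010110000011 = 1411. So the value is −1411.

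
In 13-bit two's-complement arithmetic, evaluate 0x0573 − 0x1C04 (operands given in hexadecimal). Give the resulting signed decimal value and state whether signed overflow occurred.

0x0573 = 0010101110011 = 1395 (signed)
0x1C04 = 1110000000100 = -1020 (signed)
Subtract via negate-and-add: invert 1110000000100 + 1 = 0001111111100 (i.e. 1020).
  0010101110011
+ 0001111111100
= 0100101101111
Result 0100101101111: MSB = 0 → value 2415.
Both addends (after negating the subtrahend) are non-negative and so is the stored result: no signed overflow.

2415; no overflow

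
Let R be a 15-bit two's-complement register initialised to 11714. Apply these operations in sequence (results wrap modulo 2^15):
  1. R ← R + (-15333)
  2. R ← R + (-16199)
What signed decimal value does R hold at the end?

Start: R = 11714 = 010110111000010.
R = 11714 + (-15333) = -3619 = 111000111011101
R = -3619 + (-16199) = -19818; wraps to 12950 = 011001010010110

12950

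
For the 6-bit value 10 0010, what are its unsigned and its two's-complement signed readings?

Unsigned: 100010 = 34.
Signed: MSB=1 → 34 − 64 = -30.

unsigned = 34, signed = -30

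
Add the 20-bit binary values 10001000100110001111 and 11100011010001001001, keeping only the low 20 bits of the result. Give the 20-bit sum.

  10001000100110001111
+ 11100011010001001001
= 01101011110111011000  (discard carry-out 1)

01101011110111011000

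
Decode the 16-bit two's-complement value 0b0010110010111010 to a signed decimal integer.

11450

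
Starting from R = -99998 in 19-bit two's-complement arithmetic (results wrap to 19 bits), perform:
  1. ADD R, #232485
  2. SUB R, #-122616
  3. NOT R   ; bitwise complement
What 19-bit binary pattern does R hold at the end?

1000001101110000000

Start: R = -99998 = 1100111100101100010.
R = -99998 + 232485 = 132487 = 0100000010110000111
R = 132487 − (-122616) = 255103 = 0111110010001111111
R = NOT 0111110010001111111 = 1000001101110000000 = -255104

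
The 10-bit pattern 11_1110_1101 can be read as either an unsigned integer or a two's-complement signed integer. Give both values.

unsigned = 1005, signed = -19

Unsigned: 1111101101 = 1005.
Signed: MSB=1 → 1005 − 1024 = -19.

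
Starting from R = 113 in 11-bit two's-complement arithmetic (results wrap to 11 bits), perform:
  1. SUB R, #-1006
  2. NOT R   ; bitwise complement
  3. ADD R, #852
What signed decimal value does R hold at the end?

-268

Start: R = 113 = 00001110001.
R = 113 − (-1006) = 1119; wraps to -929 = 10001011111
R = NOT 10001011111 = 01110100000 = 928
R = 928 + 852 = 1780; wraps to -268 = 11011110100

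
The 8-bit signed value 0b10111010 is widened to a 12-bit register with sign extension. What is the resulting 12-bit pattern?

111110111010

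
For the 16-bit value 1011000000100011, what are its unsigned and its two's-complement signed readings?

Unsigned: 1011000000100011 = 45091.
Signed: MSB=1 → 45091 − 65536 = -20445.

unsigned = 45091, signed = -20445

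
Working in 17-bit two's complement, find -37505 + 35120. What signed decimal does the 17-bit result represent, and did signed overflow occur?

-37505 → 10110110101111111
35120 → 01000100100110000
  10110110101111111
+ 01000100100110000
= 11111011010101111
Result 11111011010101111: MSB = 1 → 128687 − 131072 = -2385.
Addends have opposite signs, so signed overflow cannot occur.

-2385; no overflow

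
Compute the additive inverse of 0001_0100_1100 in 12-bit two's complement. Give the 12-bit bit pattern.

Invert: 111010110011. Add 1: 111010110100.
Check: 000101001100 = 332, 111010110100 = -332.

111010110100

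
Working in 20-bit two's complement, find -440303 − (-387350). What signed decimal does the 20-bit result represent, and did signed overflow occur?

-440303 → 10010100100000010001
-387350 → 10100001011011101010
Subtract via negate-and-add: invert 10100001011011101010 + 1 = 01011110100100010110 (i.e. 387350).
  10010100100000010001
+ 01011110100100010110
= 11110011000100100111
Result 11110011000100100111: MSB = 1 → 995623 − 1048576 = -52953.
Addends (after negating the subtrahend) have opposite signs, so signed overflow cannot occur.

-52953; no overflow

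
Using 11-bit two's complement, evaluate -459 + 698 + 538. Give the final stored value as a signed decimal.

777

-459 + 698 = 239 (00011101111)
239 + 538 = 777 (01100001001)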